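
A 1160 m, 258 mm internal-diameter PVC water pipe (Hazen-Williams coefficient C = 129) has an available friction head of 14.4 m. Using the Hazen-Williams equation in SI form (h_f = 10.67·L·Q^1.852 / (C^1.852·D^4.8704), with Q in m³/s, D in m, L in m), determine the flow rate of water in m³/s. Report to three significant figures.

Q ≈ 0.0953 m³/s

Rearranging: Q = [h_f·C^1.852·D^4.8704 / (10.67·L)]^(1/1.852)
Q = [14.4·129^1.852·0.258^4.8704 / (10.67·1160)]^0.540 = 0.09526 m³/s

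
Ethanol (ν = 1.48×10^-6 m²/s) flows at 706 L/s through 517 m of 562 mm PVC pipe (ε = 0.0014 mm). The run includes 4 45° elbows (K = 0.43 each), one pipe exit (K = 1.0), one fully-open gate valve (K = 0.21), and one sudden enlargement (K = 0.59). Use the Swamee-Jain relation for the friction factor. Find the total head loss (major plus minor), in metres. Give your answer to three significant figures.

H_L ≈ 5.83 m

V = 4Q/(πD²) = 2.846 m/s; V²/2g = 0.4128 m
Re = 1.08×10^6, ε/D = 2.49×10^-6 → f = 0.01152 (Swamee-Jain)
Major: h_f = f(L/D)·V²/2g = 0.01152·919.9·0.4128 = 4.376 m
Minor: ΣK = 3.52; h_m = ΣK·V²/2g = 1.453 m
Total H_L = 4.376 + 1.453 = 5.829 m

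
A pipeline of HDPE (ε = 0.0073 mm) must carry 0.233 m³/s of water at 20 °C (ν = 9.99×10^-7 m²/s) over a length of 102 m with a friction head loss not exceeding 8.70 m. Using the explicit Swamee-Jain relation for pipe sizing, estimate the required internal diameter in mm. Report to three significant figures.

D ≈ 230 mm

Swamee-Jain (Type III): D = 0.66·[ε^1.25·(LQ²/(gh_f))^4.75 + ν·Q^9.4·(L/(gh_f))^5.2]^0.04
LQ²/(gh_f) = 0.06488; L/(gh_f) = 1.195
Term 1 = ε^1.25·(…)^4.75 = 8.64×10^-13; Term 2 = ν·Q^9.4·(…)^5.2 = 2.85×10^-12
D = 0.66·(8.64×10^-13 + 2.85×10^-12)^0.04 = 0.2303 m = 230 mm
Check: V = 5.59 m/s, Re = 1.29×10^6, f = 0.01196, h_f = 8.44 m ≈ 8.70 m ✓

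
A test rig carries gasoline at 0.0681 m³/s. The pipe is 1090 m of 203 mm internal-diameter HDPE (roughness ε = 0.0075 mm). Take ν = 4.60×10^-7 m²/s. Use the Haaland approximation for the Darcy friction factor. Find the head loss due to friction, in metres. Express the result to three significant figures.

h_f ≈ 15.0 m

V = 4Q/(πD²) = 4·0.0681/(π·0.203²) = 2.104 m/s
Re = VD/ν = 2.104·0.203/4.60×10^-7 = 9.29×10^5 → turbulent
ε/D = 0.0075/203 = 3.69×10^-5
Haaland: f = 0.01240
h_f = f(L/D)V²/(2g) = 0.01240·(1090/0.203)·2.104²/(2·9.81) = 15.02 m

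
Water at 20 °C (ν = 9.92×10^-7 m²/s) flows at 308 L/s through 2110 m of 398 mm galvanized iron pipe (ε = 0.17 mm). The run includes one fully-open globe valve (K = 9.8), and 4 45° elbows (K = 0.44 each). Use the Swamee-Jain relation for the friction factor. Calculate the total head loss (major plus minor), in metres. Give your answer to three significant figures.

V = 4Q/(πD²) = 2.476 m/s; V²/2g = 0.3124 m
Re = 9.93×10^5, ε/D = 4.27×10^-4 → f = 0.01679 (Swamee-Jain)
Major: h_f = f(L/D)·V²/2g = 0.01679·5302·0.3124 = 27.81 m
Minor: ΣK = 11.6; h_m = ΣK·V²/2g = 3.611 m
Total H_L = 27.81 + 3.611 = 31.42 m

H_L ≈ 31.4 m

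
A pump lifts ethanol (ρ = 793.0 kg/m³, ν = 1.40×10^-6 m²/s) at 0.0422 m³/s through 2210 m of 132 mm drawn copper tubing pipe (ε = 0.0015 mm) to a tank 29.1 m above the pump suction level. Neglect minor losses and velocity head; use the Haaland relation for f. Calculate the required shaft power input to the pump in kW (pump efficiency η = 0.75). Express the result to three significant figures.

P_shaft ≈ 64.3 kW

V = 4Q/(πD²) = 3.084 m/s; Re = 2.91×10^5; ε/D = 1.14×10^-5; f = 0.01452
h_f = f(L/D)V²/2g = 117.8 m
Total head H = z + h_f = 29.1 + 117.8 = 146.9 m
P_hyd = ρgQH = 793.0·9.81·0.0422·146.9 = 48.22 kW
P_shaft = P_hyd/η = 48.22/0.75 = 64.30 kW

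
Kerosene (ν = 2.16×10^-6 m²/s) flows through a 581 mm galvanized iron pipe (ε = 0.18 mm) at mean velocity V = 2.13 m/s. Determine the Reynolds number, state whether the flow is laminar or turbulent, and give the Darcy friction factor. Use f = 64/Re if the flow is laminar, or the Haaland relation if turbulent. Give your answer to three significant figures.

Re ≈ 5.73×10^5; turbulent; f ≈ 0.0161

Re = VD/ν = 2.130·0.581/2.16×10^-6 = 5.73×10^5
Re > 4000 → turbulent; ε/D = 3.10×10^-4
Haaland: f = 0.01610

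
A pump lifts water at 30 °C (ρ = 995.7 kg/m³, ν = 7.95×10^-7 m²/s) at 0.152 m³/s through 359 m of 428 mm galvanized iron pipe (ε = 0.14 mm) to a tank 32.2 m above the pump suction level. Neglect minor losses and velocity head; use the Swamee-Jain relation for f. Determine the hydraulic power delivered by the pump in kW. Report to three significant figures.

P_hyd ≈ 49.0 kW

V = 4Q/(πD²) = 1.056 m/s; Re = 5.69×10^5; ε/D = 3.27×10^-4; f = 0.01645
h_f = f(L/D)V²/2g = 0.7850 m
Total head H = z + h_f = 32.2 + 0.7850 = 32.98 m
P_hyd = ρgQH = 995.7·9.81·0.152·32.98 = 48.97 kW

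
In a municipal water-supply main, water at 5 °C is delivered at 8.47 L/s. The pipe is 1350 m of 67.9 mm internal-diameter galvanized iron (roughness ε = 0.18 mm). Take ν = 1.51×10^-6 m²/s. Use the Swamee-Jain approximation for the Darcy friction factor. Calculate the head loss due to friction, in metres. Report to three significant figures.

h_f ≈ 149 m

V = 4Q/(πD²) = 4·0.00847/(π·0.0679²) = 2.339 m/s
Re = VD/ν = 2.339·0.0679/1.51×10^-6 = 1.05×10^5 → turbulent
ε/D = 0.18/67.9 = 0.00265
Swamee-Jain: f = 0.02686
h_f = f(L/D)V²/(2g) = 0.02686·(1350/0.0679)·2.339²/(2·9.81) = 148.9 m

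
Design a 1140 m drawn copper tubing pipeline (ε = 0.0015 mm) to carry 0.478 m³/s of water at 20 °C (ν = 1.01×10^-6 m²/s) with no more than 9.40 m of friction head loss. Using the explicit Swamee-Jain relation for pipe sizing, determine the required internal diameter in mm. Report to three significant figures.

Swamee-Jain (Type III): D = 0.66·[ε^1.25·(LQ²/(gh_f))^4.75 + ν·Q^9.4·(L/(gh_f))^5.2]^0.04
LQ²/(gh_f) = 2.825; L/(gh_f) = 12.36
Term 1 = ε^1.25·(…)^4.75 = 7.28×10^-6; Term 2 = ν·Q^9.4·(…)^5.2 = 4.68×10^-4
D = 0.66·(7.28×10^-6 + 4.68×10^-4)^0.04 = 0.4860 m = 486 mm
Check: V = 2.58 m/s, Re = 1.24×10^6, f = 0.01129, h_f = 8.96 m ≈ 9.40 m ✓

D ≈ 486 mm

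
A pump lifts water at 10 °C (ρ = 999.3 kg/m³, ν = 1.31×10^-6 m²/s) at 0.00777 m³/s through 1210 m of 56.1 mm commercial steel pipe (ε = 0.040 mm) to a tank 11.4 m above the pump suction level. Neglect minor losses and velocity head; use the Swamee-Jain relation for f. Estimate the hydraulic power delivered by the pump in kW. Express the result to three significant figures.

P_hyd ≈ 18.0 kW

V = 4Q/(πD²) = 3.143 m/s; Re = 1.35×10^5; ε/D = 7.13×10^-4; f = 0.02065
h_f = f(L/D)V²/2g = 224.3 m
Total head H = z + h_f = 11.4 + 224.3 = 235.7 m
P_hyd = ρgQH = 999.3·9.81·0.00777·235.7 = 17.96 kW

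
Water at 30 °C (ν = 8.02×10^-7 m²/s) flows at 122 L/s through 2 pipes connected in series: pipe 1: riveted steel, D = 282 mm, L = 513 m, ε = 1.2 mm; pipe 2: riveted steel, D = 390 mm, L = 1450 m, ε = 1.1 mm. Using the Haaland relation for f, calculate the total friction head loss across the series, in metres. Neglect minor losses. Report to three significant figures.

Pipe 1: V = 1.953 m/s, Re = 6.87×10^5, ε/D = 0.00426, f = 0.02914, h_1 = f(L/D)V²/2g = 10.31 m
Pipe 2: V = 1.021 m/s, Re = 4.97×10^5, ε/D = 0.00282, f = 0.02603, h_2 = f(L/D)V²/2g = 5.144 m
Series → Q common, losses add: H = Σh = 15.45 m

H ≈ 15.5 m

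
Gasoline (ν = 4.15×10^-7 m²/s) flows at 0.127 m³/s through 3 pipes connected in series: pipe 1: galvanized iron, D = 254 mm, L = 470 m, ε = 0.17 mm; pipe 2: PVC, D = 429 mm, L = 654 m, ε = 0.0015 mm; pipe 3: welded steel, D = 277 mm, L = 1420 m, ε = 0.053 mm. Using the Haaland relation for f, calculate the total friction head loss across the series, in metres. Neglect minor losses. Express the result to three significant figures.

Pipe 1: V = 2.506 m/s, Re = 1.53×10^6, ε/D = 6.69×10^-4, f = 0.01812, h_1 = f(L/D)V²/2g = 10.73 m
Pipe 2: V = 0.8786 m/s, Re = 9.08×10^5, ε/D = 3.50×10^-6, f = 0.01183, h_2 = f(L/D)V²/2g = 0.7096 m
Pipe 3: V = 2.107 m/s, Re = 1.41×10^6, ε/D = 1.91×10^-4, f = 0.01427, h_3 = f(L/D)V²/2g = 16.56 m
Series → Q common, losses add: H = Σh = 28.01 m

H ≈ 28.0 m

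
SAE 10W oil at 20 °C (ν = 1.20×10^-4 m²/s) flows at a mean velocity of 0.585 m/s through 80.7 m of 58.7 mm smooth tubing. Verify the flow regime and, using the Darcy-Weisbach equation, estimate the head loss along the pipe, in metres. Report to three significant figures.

Re = VD/ν = 0.585·0.05870/1.20×10^-4 = 286 → laminar (Re < 2300)
f = 64/Re = 0.2236
h_f = f(L/D)V²/(2g) = 0.2236·(80.7/0.05870)·0.585²/(2·9.81) = 5.363 m

h_f ≈ 5.36 m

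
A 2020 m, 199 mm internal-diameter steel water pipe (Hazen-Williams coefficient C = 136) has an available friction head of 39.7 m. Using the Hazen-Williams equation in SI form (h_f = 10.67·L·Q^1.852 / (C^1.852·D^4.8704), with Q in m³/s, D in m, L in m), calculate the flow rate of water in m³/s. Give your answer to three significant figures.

Rearranging: Q = [h_f·C^1.852·D^4.8704 / (10.67·L)]^(1/1.852)
Q = [39.7·136^1.852·0.199^4.8704 / (10.67·2020)]^0.540 = 0.06502 m³/s

Q ≈ 0.0650 m³/s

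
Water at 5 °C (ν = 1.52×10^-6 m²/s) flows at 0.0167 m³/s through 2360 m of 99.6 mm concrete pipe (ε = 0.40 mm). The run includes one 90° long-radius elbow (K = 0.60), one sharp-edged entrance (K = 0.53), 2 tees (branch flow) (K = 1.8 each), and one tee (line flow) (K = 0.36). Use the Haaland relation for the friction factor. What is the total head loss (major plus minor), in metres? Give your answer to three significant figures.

V = 4Q/(πD²) = 2.143 m/s; V²/2g = 0.2342 m
Re = 1.40×10^5, ε/D = 0.00402 → f = 0.02921 (Haaland)
Major: h_f = f(L/D)·V²/2g = 0.02921·23695·0.2342 = 162.1 m
Minor: ΣK = 5.09; h_m = ΣK·V²/2g = 1.192 m
Total H_L = 162.1 + 1.192 = 163.2 m

H_L ≈ 163 m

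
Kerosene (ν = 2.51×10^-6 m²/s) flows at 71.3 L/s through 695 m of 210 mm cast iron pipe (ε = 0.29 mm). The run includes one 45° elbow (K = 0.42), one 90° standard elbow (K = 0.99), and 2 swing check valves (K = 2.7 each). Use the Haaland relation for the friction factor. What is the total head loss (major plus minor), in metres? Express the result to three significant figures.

H_L ≈ 17.5 m

V = 4Q/(πD²) = 2.059 m/s; V²/2g = 0.2160 m
Re = 1.72×10^5, ε/D = 0.00138 → f = 0.02247 (Haaland)
Major: h_f = f(L/D)·V²/2g = 0.02247·3310·0.2160 = 16.06 m
Minor: ΣK = 6.81; h_m = ΣK·V²/2g = 1.471 m
Total H_L = 16.06 + 1.471 = 17.53 m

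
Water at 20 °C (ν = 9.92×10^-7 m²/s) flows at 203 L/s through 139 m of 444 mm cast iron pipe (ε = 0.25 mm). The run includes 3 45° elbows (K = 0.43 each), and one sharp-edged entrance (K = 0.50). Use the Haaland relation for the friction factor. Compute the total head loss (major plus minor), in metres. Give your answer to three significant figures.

V = 4Q/(πD²) = 1.311 m/s; V²/2g = 0.08762 m
Re = 5.87×10^5, ε/D = 5.63×10^-4 → f = 0.01786 (Haaland)
Major: h_f = f(L/D)·V²/2g = 0.01786·313.1·0.08762 = 0.4898 m
Minor: ΣK = 1.79; h_m = ΣK·V²/2g = 0.1568 m
Total H_L = 0.4898 + 0.1568 = 0.6467 m

H_L ≈ 0.647 m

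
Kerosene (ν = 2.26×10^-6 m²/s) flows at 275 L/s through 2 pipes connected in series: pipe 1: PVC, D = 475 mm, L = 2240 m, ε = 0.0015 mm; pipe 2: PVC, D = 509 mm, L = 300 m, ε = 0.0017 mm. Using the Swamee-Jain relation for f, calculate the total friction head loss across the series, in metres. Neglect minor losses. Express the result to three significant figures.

Pipe 1: V = 1.552 m/s, Re = 3.26×10^5, ε/D = 3.16×10^-6, f = 0.01419, h_1 = f(L/D)V²/2g = 8.214 m
Pipe 2: V = 1.351 m/s, Re = 3.04×10^5, ε/D = 3.34×10^-6, f = 0.01437, h_2 = f(L/D)V²/2g = 0.7887 m
Series → Q common, losses add: H = Σh = 9.003 m

H ≈ 9.00 m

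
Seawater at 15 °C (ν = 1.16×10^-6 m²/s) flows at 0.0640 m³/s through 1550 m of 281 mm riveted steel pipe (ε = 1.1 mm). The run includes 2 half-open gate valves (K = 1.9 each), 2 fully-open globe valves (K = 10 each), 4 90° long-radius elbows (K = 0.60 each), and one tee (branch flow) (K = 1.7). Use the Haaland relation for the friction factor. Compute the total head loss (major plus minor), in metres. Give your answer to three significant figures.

H_L ≈ 10.1 m

V = 4Q/(πD²) = 1.032 m/s; V²/2g = 0.05428 m
Re = 2.50×10^5, ε/D = 0.00391 → f = 0.02870 (Haaland)
Major: h_f = f(L/D)·V²/2g = 0.02870·5516·0.05428 = 8.593 m
Minor: ΣK = 27.9; h_m = ΣK·V²/2g = 1.514 m
Total H_L = 8.593 + 1.514 = 10.11 m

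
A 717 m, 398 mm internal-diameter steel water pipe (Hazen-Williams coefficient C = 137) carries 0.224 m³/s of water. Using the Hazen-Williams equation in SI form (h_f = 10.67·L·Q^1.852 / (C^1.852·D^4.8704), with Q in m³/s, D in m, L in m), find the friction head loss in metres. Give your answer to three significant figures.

h_f ≈ 4.70 m

h_f = 10.67·717·0.224^1.852 / (137^1.852·0.398^4.8704) = 4.697 m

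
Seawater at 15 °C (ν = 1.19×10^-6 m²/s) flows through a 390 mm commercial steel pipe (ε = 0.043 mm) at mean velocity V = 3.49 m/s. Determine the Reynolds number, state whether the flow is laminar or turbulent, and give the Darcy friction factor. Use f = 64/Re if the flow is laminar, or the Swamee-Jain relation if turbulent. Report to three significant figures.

Re = VD/ν = 3.490·0.390/1.19×10^-6 = 1.14×10^6
Re > 4000 → turbulent; ε/D = 1.10×10^-4
Swamee-Jain: f = 0.01352

Re ≈ 1.14×10^6; turbulent; f ≈ 0.0135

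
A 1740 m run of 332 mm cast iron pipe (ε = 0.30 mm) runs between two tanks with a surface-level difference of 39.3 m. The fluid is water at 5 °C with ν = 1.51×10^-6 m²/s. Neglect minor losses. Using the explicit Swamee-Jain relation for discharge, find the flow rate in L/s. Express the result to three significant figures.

Swamee-Jain (Type II): Q = -0.965·√(gD⁵h_f/L)·ln[ε/(3.7D) + √(3.17ν²L/(gD³h_f))]
√(gD⁵h_f/L) = √(9.81·0.332⁵·39.3/1740) = 0.02990
ε/(3.7D) = 2.44×10^-4; √(3.17ν²L/(gD³h_f)) = 2.99×10^-5
Q = -0.965·0.02990·ln(2.741×10^-4) = 0.2366 m³/s
Check: V = 2.73 m/s, Re = 6.01×10^5, f = 0.01981, h_f = 39.5 m ≈ 39.3 m ✓

Q ≈ 237 L/s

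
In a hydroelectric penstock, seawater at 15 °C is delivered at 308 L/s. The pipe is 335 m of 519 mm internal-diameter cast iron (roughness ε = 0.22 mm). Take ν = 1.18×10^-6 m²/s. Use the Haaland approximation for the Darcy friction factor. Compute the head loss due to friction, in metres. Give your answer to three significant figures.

h_f ≈ 1.18 m

V = 4Q/(πD²) = 4·0.308/(π·0.519²) = 1.456 m/s
Re = VD/ν = 1.456·0.519/1.18×10^-6 = 6.40×10^5 → turbulent
ε/D = 0.22/519 = 4.24×10^-4
Haaland: f = 0.01688
h_f = f(L/D)V²/(2g) = 0.01688·(335/0.519)·1.456²/(2·9.81) = 1.177 m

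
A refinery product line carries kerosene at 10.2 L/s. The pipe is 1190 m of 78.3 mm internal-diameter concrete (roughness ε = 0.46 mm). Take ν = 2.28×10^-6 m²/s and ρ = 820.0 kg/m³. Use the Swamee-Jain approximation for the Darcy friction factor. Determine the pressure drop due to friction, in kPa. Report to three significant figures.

Δp ≈ 933 kPa

V = 4Q/(πD²) = 4·0.0102/(π·0.0783²) = 2.118 m/s
Re = VD/ν = 2.118·0.0783/2.28×10^-6 = 7.27×10^4 → turbulent
ε/D = 0.46/78.3 = 0.00587
Swamee-Jain: f = 0.03336
h_f = f(L/D)V²/(2g) = 0.03336·(1190/0.0783)·2.118²/(2·9.81) = 115.9 m
Δp = ρg·h_f = 820.0·9.81·115.9 = 932.7 kPa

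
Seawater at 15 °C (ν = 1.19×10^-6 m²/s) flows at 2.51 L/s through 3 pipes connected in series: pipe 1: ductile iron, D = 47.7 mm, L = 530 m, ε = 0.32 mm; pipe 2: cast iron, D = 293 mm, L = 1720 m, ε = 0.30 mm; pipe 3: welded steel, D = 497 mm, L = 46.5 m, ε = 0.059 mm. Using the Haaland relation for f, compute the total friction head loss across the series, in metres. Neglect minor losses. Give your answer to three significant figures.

Pipe 1: V = 1.405 m/s, Re = 5.63×10^4, ε/D = 0.00671, f = 0.03457, h_1 = f(L/D)V²/2g = 38.62 m
Pipe 2: V = 0.03723 m/s, Re = 9170, ε/D = 0.00102, f = 0.03290, h_2 = f(L/D)V²/2g = 0.01364 m
Pipe 3: V = 0.01294 m/s, Re = 5400, ε/D = 1.19×10^-4, f = 0.03694, h_3 = f(L/D)V²/2g = 2.949×10^-5 m
Series → Q common, losses add: H = Σh = 38.64 m

H ≈ 38.6 m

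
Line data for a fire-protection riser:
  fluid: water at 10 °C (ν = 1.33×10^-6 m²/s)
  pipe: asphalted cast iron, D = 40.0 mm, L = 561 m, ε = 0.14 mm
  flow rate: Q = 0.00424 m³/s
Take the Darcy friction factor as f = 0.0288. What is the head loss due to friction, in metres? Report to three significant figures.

V = 4Q/(πD²) = 4·0.00424/(π·0.0400²) = 3.374 m/s
h_f = f(L/D)V²/(2g) = 0.02880·(561/0.0400)·3.374²/(2·9.81) = 234.4 m

h_f ≈ 234 m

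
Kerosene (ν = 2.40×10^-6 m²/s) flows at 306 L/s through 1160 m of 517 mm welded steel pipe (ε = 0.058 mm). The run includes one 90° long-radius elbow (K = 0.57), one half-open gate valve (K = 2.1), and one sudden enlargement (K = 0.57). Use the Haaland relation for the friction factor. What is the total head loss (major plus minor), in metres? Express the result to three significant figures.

V = 4Q/(πD²) = 1.458 m/s; V²/2g = 0.1083 m
Re = 3.14×10^5, ε/D = 1.12×10^-4 → f = 0.01524 (Haaland)
Major: h_f = f(L/D)·V²/2g = 0.01524·2244·0.1083 = 3.704 m
Minor: ΣK = 3.24; h_m = ΣK·V²/2g = 0.3509 m
Total H_L = 3.704 + 0.3509 = 4.054 m

H_L ≈ 4.05 m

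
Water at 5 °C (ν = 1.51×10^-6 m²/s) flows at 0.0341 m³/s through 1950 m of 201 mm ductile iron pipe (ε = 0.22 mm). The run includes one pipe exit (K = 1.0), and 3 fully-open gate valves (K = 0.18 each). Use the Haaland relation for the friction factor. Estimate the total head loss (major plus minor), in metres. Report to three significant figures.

V = 4Q/(πD²) = 1.075 m/s; V²/2g = 0.05886 m
Re = 1.43×10^5, ε/D = 0.00109 → f = 0.02170 (Haaland)
Major: h_f = f(L/D)·V²/2g = 0.02170·9701·0.05886 = 12.39 m
Minor: ΣK = 1.54; h_m = ΣK·V²/2g = 0.09065 m
Total H_L = 12.39 + 0.09065 = 12.48 m

H_L ≈ 12.5 m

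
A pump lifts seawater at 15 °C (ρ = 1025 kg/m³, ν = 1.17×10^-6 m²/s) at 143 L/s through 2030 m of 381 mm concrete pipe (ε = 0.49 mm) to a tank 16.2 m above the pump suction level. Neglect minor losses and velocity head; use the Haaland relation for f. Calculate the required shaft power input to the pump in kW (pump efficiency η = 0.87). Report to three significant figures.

P_shaft ≈ 41.9 kW

V = 4Q/(πD²) = 1.254 m/s; Re = 4.08×10^5; ε/D = 0.00129; f = 0.02147
h_f = f(L/D)V²/2g = 9.173 m
Total head H = z + h_f = 16.2 + 9.173 = 25.37 m
P_hyd = ρgQH = 1025·9.81·0.143·25.37 = 36.48 kW
P_shaft = P_hyd/η = 36.48/0.87 = 41.94 kW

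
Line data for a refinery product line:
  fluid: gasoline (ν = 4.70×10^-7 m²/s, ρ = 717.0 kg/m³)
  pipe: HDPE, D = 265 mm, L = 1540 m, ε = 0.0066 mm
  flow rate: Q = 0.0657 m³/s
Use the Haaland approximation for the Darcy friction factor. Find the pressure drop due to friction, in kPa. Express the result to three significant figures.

V = 4Q/(πD²) = 4·0.0657/(π·0.265²) = 1.191 m/s
Re = VD/ν = 1.191·0.265/4.70×10^-7 = 6.72×10^5 → turbulent
ε/D = 0.0066/265 = 2.49×10^-5
Haaland: f = 0.01276
h_f = f(L/D)V²/(2g) = 0.01276·(1540/0.265)·1.191²/(2·9.81) = 5.364 m
Δp = ρg·h_f = 717.0·9.81·5.364 = 37.73 kPa

Δp ≈ 37.7 kPa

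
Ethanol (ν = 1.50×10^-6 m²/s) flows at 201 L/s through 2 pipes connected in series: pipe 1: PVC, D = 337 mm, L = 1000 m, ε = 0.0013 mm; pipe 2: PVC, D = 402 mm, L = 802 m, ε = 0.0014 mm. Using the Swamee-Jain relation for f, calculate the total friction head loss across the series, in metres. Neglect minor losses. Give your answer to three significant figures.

H ≈ 13.5 m

Pipe 1: V = 2.253 m/s, Re = 5.06×10^5, ε/D = 3.86×10^-6, f = 0.01312, h_1 = f(L/D)V²/2g = 10.08 m
Pipe 2: V = 1.584 m/s, Re = 4.24×10^5, ε/D = 3.48×10^-6, f = 0.01353, h_2 = f(L/D)V²/2g = 3.451 m
Series → Q common, losses add: H = Σh = 13.53 m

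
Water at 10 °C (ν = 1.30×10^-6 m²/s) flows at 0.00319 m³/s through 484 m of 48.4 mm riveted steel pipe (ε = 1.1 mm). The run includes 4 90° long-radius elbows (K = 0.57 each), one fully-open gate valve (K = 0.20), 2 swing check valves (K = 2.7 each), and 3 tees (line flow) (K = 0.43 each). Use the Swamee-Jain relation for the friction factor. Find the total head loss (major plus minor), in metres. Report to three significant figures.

V = 4Q/(πD²) = 1.734 m/s; V²/2g = 0.1532 m
Re = 6.46×10^4, ε/D = 0.0227 → f = 0.05198 (Swamee-Jain)
Major: h_f = f(L/D)·V²/2g = 0.05198·10000·0.1532 = 79.65 m
Minor: ΣK = 9.17; h_m = ΣK·V²/2g = 1.405 m
Total H_L = 79.65 + 1.405 = 81.05 m

H_L ≈ 81.1 m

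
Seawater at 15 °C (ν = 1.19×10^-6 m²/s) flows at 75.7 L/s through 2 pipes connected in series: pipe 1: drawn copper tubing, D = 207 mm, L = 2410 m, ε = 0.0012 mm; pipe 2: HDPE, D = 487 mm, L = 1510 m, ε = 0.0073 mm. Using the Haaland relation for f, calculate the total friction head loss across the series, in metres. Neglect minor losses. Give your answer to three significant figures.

H ≈ 41.6 m

Pipe 1: V = 2.249 m/s, Re = 3.91×10^5, ε/D = 5.80×10^-6, f = 0.01371, h_1 = f(L/D)V²/2g = 41.16 m
Pipe 2: V = 0.4064 m/s, Re = 1.66×10^5, ε/D = 1.50×10^-5, f = 0.01615, h_2 = f(L/D)V²/2g = 0.4216 m
Series → Q common, losses add: H = Σh = 41.58 m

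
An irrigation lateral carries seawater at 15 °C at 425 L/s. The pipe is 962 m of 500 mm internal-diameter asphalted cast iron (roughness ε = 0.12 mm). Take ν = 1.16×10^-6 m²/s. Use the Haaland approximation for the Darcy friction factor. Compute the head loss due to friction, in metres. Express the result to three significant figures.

V = 4Q/(πD²) = 4·0.425/(π·0.500²) = 2.165 m/s
Re = VD/ν = 2.165·0.500/1.16×10^-6 = 9.33×10^5 → turbulent
ε/D = 0.12/500 = 2.40×10^-4
Haaland: f = 0.01507
h_f = f(L/D)V²/(2g) = 0.01507·(962/0.500)·2.165²/(2·9.81) = 6.925 m

h_f ≈ 6.93 m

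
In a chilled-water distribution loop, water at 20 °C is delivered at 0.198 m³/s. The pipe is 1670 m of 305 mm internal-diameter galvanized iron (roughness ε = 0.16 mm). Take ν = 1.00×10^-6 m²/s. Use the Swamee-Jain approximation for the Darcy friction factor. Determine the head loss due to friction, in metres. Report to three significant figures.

h_f ≈ 36.0 m

V = 4Q/(πD²) = 4·0.198/(π·0.305²) = 2.710 m/s
Re = VD/ν = 2.710·0.305/1.00×10^-6 = 8.27×10^5 → turbulent
ε/D = 0.16/305 = 5.25×10^-4
Swamee-Jain: f = 0.01757
h_f = f(L/D)V²/(2g) = 0.01757·(1670/0.305)·2.710²/(2·9.81) = 36.01 m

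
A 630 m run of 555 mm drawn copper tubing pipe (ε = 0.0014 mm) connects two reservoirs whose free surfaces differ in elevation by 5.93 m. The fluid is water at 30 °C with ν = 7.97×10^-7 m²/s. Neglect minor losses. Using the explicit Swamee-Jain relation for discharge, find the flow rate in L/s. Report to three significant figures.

Swamee-Jain (Type II): Q = -0.965·√(gD⁵h_f/L)·ln[ε/(3.7D) + √(3.17ν²L/(gD³h_f))]
√(gD⁵h_f/L) = √(9.81·0.555⁵·5.93/630) = 0.06973
ε/(3.7D) = 6.82×10^-7; √(3.17ν²L/(gD³h_f)) = 1.13×10^-5
Q = -0.965·0.06973·ln(1.198×10^-5) = 0.7626 m³/s
Check: V = 3.15 m/s, Re = 2.20×10^6, f = 0.01032, h_f = 5.93 m ≈ 5.93 m ✓

Q ≈ 763 L/s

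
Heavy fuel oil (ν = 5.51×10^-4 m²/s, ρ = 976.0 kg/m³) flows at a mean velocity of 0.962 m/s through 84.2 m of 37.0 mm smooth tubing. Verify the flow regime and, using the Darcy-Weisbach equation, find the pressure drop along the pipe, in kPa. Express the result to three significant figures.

Re = VD/ν = 0.962·0.03700/5.51×10^-4 = 64.6 → laminar (Re < 2300)
f = 64/Re = 0.9907
h_f = f(L/D)V²/(2g) = 0.9907·(84.2/0.03700)·0.962²/(2·9.81) = 106.3 m
Δp = ρg·h_f = 976.0·9.81·106.3 = 1018 kPa

Δp ≈ 1020 kPa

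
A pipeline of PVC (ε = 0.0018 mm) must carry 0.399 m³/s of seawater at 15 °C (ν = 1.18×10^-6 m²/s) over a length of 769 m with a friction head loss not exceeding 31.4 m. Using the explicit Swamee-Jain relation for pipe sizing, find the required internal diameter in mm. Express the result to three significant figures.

D ≈ 328 mm

Swamee-Jain (Type III): D = 0.66·[ε^1.25·(LQ²/(gh_f))^4.75 + ν·Q^9.4·(L/(gh_f))^5.2]^0.04
LQ²/(gh_f) = 0.3974; L/(gh_f) = 2.496
Term 1 = ε^1.25·(…)^4.75 = 8.23×10^-10; Term 2 = ν·Q^9.4·(…)^5.2 = 2.44×10^-8
D = 0.66·(8.23×10^-10 + 2.44×10^-8)^0.04 = 0.3278 m = 328 mm
Check: V = 4.73 m/s, Re = 1.31×10^6, f = 0.01125, h_f = 30.1 m ≈ 31.4 m ✓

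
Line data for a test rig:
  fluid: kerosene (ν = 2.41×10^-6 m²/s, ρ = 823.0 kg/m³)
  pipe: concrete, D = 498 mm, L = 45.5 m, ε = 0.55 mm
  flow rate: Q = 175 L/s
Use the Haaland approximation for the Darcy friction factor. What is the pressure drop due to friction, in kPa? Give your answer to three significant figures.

V = 4Q/(πD²) = 4·0.175/(π·0.498²) = 0.8984 m/s
Re = VD/ν = 0.8984·0.498/2.41×10^-6 = 1.86×10^5 → turbulent
ε/D = 0.55/498 = 0.00110
Haaland: f = 0.02140
h_f = f(L/D)V²/(2g) = 0.02140·(45.5/0.498)·0.8984²/(2·9.81) = 0.08045 m
Δp = ρg·h_f = 823.0·9.81·0.08045 = 0.6495 kPa

Δp ≈ 0.650 kPa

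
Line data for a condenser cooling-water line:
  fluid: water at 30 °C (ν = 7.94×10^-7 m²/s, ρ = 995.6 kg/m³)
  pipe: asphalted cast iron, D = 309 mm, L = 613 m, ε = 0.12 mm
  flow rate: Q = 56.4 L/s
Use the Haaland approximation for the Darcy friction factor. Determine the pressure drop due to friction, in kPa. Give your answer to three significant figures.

V = 4Q/(πD²) = 4·0.0564/(π·0.309²) = 0.7521 m/s
Re = VD/ν = 0.7521·0.309/7.94×10^-7 = 2.93×10^5 → turbulent
ε/D = 0.12/309 = 3.88×10^-4
Haaland: f = 0.01743
h_f = f(L/D)V²/(2g) = 0.01743·(613/0.309)·0.7521²/(2·9.81) = 0.9967 m
Δp = ρg·h_f = 995.6·9.81·0.9967 = 9.735 kPa

Δp ≈ 9.73 kPa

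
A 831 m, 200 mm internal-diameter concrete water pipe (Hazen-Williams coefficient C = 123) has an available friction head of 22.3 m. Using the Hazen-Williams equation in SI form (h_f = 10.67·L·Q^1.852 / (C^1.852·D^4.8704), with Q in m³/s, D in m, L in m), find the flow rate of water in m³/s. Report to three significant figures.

Q ≈ 0.0705 m³/s

Rearranging: Q = [h_f·C^1.852·D^4.8704 / (10.67·L)]^(1/1.852)
Q = [22.3·123^1.852·0.200^4.8704 / (10.67·831)]^0.540 = 0.07049 m³/s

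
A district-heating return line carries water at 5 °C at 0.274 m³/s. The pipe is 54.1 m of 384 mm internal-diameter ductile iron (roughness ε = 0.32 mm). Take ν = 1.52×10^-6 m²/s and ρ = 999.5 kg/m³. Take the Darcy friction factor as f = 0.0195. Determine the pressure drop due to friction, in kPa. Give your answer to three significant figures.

V = 4Q/(πD²) = 4·0.274/(π·0.384²) = 2.366 m/s
h_f = f(L/D)V²/(2g) = 0.01950·(54.1/0.384)·2.366²/(2·9.81) = 0.7838 m
Δp = ρg·h_f = 999.5·9.81·0.7838 = 7.685 kPa

Δp ≈ 7.69 kPa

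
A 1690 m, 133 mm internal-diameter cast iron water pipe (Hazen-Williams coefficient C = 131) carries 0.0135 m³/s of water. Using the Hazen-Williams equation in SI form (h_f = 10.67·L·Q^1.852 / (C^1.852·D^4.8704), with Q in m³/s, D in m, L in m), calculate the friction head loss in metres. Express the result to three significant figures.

h_f ≈ 13.8 m

h_f = 10.67·1690·0.0135^1.852 / (131^1.852·0.133^4.8704) = 13.79 m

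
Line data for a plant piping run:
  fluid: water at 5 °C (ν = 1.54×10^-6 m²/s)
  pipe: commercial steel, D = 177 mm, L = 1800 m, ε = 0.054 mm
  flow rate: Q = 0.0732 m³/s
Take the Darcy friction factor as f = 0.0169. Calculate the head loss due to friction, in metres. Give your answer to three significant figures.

V = 4Q/(πD²) = 4·0.0732/(π·0.177²) = 2.975 m/s
h_f = f(L/D)V²/(2g) = 0.01690·(1800/0.177)·2.975²/(2·9.81) = 77.52 m

h_f ≈ 77.5 m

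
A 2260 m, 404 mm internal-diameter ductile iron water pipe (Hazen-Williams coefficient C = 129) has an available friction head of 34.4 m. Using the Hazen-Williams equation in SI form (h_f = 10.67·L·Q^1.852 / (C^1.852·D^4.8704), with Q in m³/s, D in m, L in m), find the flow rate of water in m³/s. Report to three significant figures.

Rearranging: Q = [h_f·C^1.852·D^4.8704 / (10.67·L)]^(1/1.852)
Q = [34.4·129^1.852·0.404^4.8704 / (10.67·2260)]^0.540 = 0.3458 m³/s

Q ≈ 0.346 m³/s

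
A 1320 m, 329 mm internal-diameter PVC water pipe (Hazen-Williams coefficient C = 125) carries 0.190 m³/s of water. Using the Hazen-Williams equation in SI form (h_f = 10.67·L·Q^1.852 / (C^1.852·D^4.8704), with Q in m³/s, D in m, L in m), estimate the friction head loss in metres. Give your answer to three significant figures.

h_f = 10.67·1320·0.190^1.852 / (125^1.852·0.329^4.8704) = 19.10 m

h_f ≈ 19.1 m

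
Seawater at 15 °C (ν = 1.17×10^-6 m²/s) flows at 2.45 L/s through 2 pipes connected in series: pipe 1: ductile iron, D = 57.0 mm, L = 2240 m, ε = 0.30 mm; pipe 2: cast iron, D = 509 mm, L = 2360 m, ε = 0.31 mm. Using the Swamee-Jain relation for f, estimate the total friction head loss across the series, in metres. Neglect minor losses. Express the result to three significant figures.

Pipe 1: V = 0.9601 m/s, Re = 4.68×10^4, ε/D = 0.00526, f = 0.03308, h_1 = f(L/D)V²/2g = 61.08 m
Pipe 2: V = 0.01204 m/s, Re = 5240, ε/D = 6.09×10^-4, f = 0.03810, h_2 = f(L/D)V²/2g = 0.001305 m
Series → Q common, losses add: H = Σh = 61.08 m

H ≈ 61.1 m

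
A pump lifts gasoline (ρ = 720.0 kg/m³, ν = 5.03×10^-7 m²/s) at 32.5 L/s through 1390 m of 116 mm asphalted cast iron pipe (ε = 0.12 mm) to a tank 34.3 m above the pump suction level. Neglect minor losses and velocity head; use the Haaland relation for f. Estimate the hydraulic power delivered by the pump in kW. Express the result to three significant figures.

V = 4Q/(πD²) = 3.075 m/s; Re = 7.09×10^5; ε/D = 0.00103; f = 0.02020
h_f = f(L/D)V²/2g = 116.7 m
Total head H = z + h_f = 34.3 + 116.7 = 151.0 m
P_hyd = ρgQH = 720.0·9.81·0.0325·151.0 = 34.66 kW

P_hyd ≈ 34.7 kW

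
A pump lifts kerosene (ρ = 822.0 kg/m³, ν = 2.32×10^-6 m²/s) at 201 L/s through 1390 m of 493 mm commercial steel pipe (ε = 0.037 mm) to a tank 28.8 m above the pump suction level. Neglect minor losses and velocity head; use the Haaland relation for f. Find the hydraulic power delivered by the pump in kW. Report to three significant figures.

V = 4Q/(πD²) = 1.053 m/s; Re = 2.24×10^5; ε/D = 7.51×10^-5; f = 0.01572
h_f = f(L/D)V²/2g = 2.504 m
Total head H = z + h_f = 28.8 + 2.504 = 31.30 m
P_hyd = ρgQH = 822.0·9.81·0.201·31.30 = 50.74 kW

P_hyd ≈ 50.7 kW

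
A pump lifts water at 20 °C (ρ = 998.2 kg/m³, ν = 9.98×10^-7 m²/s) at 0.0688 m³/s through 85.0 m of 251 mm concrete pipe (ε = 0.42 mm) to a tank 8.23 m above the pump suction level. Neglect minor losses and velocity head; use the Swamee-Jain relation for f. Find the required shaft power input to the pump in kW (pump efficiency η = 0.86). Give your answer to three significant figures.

V = 4Q/(πD²) = 1.390 m/s; Re = 3.50×10^5; ε/D = 0.00167; f = 0.02308
h_f = f(L/D)V²/2g = 0.7700 m
Total head H = z + h_f = 8.23 + 0.7700 = 9.000 m
P_hyd = ρgQH = 998.2·9.81·0.0688·9.000 = 6.063 kW
P_shaft = P_hyd/η = 6.063/0.86 = 7.050 kW

P_shaft ≈ 7.05 kW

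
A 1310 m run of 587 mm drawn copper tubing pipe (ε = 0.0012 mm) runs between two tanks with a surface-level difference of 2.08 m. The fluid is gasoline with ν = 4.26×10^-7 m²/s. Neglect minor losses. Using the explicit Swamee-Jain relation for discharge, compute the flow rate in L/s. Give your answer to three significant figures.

Swamee-Jain (Type II): Q = -0.965·√(gD⁵h_f/L)·ln[ε/(3.7D) + √(3.17ν²L/(gD³h_f))]
√(gD⁵h_f/L) = √(9.81·0.587⁵·2.08/1310) = 0.03295
ε/(3.7D) = 5.53×10^-7; √(3.17ν²L/(gD³h_f)) = 1.35×10^-5
Q = -0.965·0.03295·ln(1.407×10^-5) = 0.3552 m³/s
Check: V = 1.31 m/s, Re = 1.81×10^6, f = 0.01061, h_f = 2.08 m ≈ 2.08 m ✓

Q ≈ 355 L/s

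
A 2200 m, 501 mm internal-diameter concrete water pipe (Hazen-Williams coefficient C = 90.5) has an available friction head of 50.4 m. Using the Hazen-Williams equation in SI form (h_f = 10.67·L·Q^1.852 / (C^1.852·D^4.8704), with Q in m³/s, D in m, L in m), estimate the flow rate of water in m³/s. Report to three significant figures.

Rearranging: Q = [h_f·C^1.852·D^4.8704 / (10.67·L)]^(1/1.852)
Q = [50.4·90.5^1.852·0.501^4.8704 / (10.67·2200)]^0.540 = 0.5328 m³/s

Q ≈ 0.533 m³/s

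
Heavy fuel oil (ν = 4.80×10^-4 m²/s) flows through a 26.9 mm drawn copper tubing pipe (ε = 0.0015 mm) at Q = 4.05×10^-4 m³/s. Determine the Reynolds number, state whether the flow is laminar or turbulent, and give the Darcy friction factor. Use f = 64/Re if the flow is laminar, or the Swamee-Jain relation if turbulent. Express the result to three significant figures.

V = 4Q/(πD²) = 0.7126 m/s
Re = VD/ν = 0.7126·0.0269/4.80×10^-4 = 39.9
Re < 2300 → laminar → f = 64/Re = 1.603

Re ≈ 39.9; laminar; f = 64/Re ≈ 1.60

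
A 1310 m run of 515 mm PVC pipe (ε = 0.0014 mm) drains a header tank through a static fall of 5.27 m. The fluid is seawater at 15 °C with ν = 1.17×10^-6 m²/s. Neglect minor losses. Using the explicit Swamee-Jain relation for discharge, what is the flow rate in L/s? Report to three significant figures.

Q ≈ 381 L/s

Swamee-Jain (Type II): Q = -0.965·√(gD⁵h_f/L)·ln[ε/(3.7D) + √(3.17ν²L/(gD³h_f))]
√(gD⁵h_f/L) = √(9.81·0.515⁵·5.27/1310) = 0.03781
ε/(3.7D) = 7.35×10^-7; √(3.17ν²L/(gD³h_f)) = 2.84×10^-5
Q = -0.965·0.03781·ln(2.911×10^-5) = 0.3811 m³/s
Check: V = 1.83 m/s, Re = 8.05×10^5, f = 0.01210, h_f = 5.25 m ≈ 5.27 m ✓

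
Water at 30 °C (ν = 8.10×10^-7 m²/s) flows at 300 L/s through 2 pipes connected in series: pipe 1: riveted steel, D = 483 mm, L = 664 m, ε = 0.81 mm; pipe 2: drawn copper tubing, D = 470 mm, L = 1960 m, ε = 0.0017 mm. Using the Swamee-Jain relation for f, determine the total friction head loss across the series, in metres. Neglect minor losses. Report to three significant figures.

H ≈ 11.7 m

Pipe 1: V = 1.637 m/s, Re = 9.76×10^5, ε/D = 0.00168, f = 0.02266, h_1 = f(L/D)V²/2g = 4.256 m
Pipe 2: V = 1.729 m/s, Re = 1.00×10^6, ε/D = 3.62×10^-6, f = 0.01169, h_2 = f(L/D)V²/2g = 7.430 m
Series → Q common, losses add: H = Σh = 11.69 m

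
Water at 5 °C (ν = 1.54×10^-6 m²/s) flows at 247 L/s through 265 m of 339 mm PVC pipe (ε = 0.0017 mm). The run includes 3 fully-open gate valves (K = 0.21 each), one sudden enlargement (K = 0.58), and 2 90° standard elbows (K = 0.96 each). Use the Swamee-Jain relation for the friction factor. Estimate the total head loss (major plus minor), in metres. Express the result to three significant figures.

V = 4Q/(πD²) = 2.737 m/s; V²/2g = 0.3817 m
Re = 6.02×10^5, ε/D = 5.01×10^-6 → f = 0.01276 (Swamee-Jain)
Major: h_f = f(L/D)·V²/2g = 0.01276·781.7·0.3817 = 3.806 m
Minor: ΣK = 3.13; h_m = ΣK·V²/2g = 1.195 m
Total H_L = 3.806 + 1.195 = 5.001 m

H_L ≈ 5.00 m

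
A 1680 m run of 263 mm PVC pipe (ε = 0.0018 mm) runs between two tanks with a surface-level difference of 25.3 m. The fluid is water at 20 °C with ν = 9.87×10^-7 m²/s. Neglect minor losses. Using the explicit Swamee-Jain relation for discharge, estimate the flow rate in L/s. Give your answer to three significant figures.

Swamee-Jain (Type II): Q = -0.965·√(gD⁵h_f/L)·ln[ε/(3.7D) + √(3.17ν²L/(gD³h_f))]
√(gD⁵h_f/L) = √(9.81·0.263⁵·25.3/1680) = 0.01363
ε/(3.7D) = 1.85×10^-6; √(3.17ν²L/(gD³h_f)) = 3.39×10^-5
Q = -0.965·0.01363·ln(3.575×10^-5) = 0.1347 m³/s
Check: V = 2.48 m/s, Re = 6.61×10^5, f = 0.01259, h_f = 25.2 m ≈ 25.3 m ✓

Q ≈ 135 L/s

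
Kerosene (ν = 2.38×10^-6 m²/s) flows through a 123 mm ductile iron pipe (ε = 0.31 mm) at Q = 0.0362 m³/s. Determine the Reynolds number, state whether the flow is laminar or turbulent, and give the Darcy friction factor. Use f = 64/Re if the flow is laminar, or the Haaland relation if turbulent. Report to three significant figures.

V = 4Q/(πD²) = 3.047 m/s
Re = VD/ν = 3.047·0.123/2.38×10^-6 = 1.57×10^5
Re > 4000 → turbulent; ε/D = 0.00252
Haaland: f = 0.02583

Re ≈ 1.57×10^5; turbulent; f ≈ 0.0258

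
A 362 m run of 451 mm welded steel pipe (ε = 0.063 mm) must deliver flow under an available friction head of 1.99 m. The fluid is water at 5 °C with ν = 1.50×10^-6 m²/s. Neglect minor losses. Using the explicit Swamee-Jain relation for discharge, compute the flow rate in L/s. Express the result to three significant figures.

Q ≈ 290 L/s

Swamee-Jain (Type II): Q = -0.965·√(gD⁵h_f/L)·ln[ε/(3.7D) + √(3.17ν²L/(gD³h_f))]
√(gD⁵h_f/L) = √(9.81·0.451⁵·1.99/362) = 0.03172
ε/(3.7D) = 3.78×10^-5; √(3.17ν²L/(gD³h_f)) = 3.80×10^-5
Q = -0.965·0.03172·ln(7.572×10^-5) = 0.2904 m³/s
Check: V = 1.82 m/s, Re = 5.47×10^5, f = 0.01478, h_f = 2.00 m ≈ 1.99 m ✓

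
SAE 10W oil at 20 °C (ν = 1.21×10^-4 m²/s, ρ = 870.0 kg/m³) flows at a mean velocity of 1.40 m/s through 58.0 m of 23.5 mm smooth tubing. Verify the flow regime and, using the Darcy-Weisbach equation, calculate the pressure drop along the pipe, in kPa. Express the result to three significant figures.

Δp ≈ 495 kPa

Re = VD/ν = 1.40·0.02350/1.21×10^-4 = 272 → laminar (Re < 2300)
f = 64/Re = 0.2354
h_f = f(L/D)V²/(2g) = 0.2354·(58.0/0.02350)·1.40²/(2·9.81) = 58.03 m
Δp = ρg·h_f = 870.0·9.81·58.03 = 495.3 kPa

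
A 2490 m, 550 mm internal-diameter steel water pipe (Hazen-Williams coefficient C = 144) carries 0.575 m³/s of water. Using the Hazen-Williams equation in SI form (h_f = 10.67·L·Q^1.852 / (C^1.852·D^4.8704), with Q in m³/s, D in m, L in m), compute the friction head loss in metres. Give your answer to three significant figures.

h_f ≈ 17.6 m

h_f = 10.67·2490·0.575^1.852 / (144^1.852·0.550^4.8704) = 17.64 m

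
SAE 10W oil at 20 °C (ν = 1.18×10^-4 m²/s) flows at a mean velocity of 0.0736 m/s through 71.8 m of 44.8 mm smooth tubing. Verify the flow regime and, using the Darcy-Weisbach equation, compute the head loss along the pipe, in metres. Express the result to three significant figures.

h_f ≈ 1.01 m

Re = VD/ν = 0.0736·0.04480/1.18×10^-4 = 27.9 → laminar (Re < 2300)
f = 64/Re = 2.290
h_f = f(L/D)V²/(2g) = 2.290·(71.8/0.04480)·0.0736²/(2·9.81) = 1.013 m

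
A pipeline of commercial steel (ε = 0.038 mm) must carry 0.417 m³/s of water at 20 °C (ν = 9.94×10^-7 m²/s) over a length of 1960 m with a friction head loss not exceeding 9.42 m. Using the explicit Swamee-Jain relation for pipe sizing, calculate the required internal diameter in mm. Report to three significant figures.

Swamee-Jain (Type III): D = 0.66·[ε^1.25·(LQ²/(gh_f))^4.75 + ν·Q^9.4·(L/(gh_f))^5.2]^0.04
LQ²/(gh_f) = 3.688; L/(gh_f) = 21.21
Term 1 = ε^1.25·(…)^4.75 = 0.00147; Term 2 = ν·Q^9.4·(…)^5.2 = 0.00211
D = 0.66·(0.00147 + 0.00211)^0.04 = 0.5269 m = 527 mm
Check: V = 1.91 m/s, Re = 1.01×10^6, f = 0.01305, h_f = 9.06 m ≈ 9.42 m ✓

D ≈ 527 mm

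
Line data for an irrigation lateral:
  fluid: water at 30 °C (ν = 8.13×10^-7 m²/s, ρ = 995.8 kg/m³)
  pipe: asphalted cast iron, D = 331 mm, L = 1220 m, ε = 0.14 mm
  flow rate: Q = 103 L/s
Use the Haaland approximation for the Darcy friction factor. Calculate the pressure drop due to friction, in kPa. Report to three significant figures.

Δp ≈ 44.9 kPa

V = 4Q/(πD²) = 4·0.103/(π·0.331²) = 1.197 m/s
Re = VD/ν = 1.197·0.331/8.13×10^-7 = 4.87×10^5 → turbulent
ε/D = 0.14/331 = 4.23×10^-4
Haaland: f = 0.01709
h_f = f(L/D)V²/(2g) = 0.01709·(1220/0.331)·1.197²/(2·9.81) = 4.600 m
Δp = ρg·h_f = 995.8·9.81·4.600 = 44.94 kPa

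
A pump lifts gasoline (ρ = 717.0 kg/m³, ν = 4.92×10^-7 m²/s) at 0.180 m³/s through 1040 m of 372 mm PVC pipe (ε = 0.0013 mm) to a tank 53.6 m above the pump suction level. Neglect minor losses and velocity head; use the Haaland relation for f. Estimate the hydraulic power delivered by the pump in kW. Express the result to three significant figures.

P_hyd ≈ 73.4 kW

V = 4Q/(πD²) = 1.656 m/s; Re = 1.25×10^6; ε/D = 3.49×10^-6; f = 0.01123
h_f = f(L/D)V²/2g = 4.388 m
Total head H = z + h_f = 53.6 + 4.388 = 57.99 m
P_hyd = ρgQH = 717.0·9.81·0.180·57.99 = 73.42 kW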